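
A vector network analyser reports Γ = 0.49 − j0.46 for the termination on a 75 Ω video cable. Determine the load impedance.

Z_L = Z_0·(1 + Γ)/(1 − Γ) = 75·(1.49 − j0.46)/(0.51 + j0.46)

Z_L ≈ 87.2 − j146 Ω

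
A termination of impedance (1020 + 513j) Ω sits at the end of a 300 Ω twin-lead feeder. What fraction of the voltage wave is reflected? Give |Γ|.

|Γ| ≈ 0.624

Γ = (Z_L − Z_0)/(Z_L + Z_0) = (720 + j513)/(1320 + j513)
|Γ| = 884/1420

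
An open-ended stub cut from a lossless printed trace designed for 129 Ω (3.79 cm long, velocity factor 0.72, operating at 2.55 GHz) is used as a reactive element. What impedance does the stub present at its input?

λ = v/f = 0.72·c / 2.55 GHz = 0.0847 m
βl = 2π·l/λ = 2π × 0.447 = 161°
tan(βl) = -0.343
For an open-ended stub, Z_in = −jZ_0·cot(βl) = −jZ_0/tan(βl)

Z_in ≈ +j376 Ω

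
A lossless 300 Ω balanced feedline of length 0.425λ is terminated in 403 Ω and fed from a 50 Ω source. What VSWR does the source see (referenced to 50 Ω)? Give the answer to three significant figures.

βl = 2π × 0.425 = 153°
tan(βl) = -0.51
Z_in = Z_0·(Z_L + jZ_0·tanβl)/(Z_0 + jZ_L·tanβl) = 346 + j83.7 Ω
Γ_s = (Z_in − Z_s)/(Z_in + Z_s) = (296 + j83.7)/(396 + j83.7), |Γ_s| = 0.76
VSWR = (1 + |Γ_s|)/(1 − |Γ_s|)

VSWR ≈ 7.33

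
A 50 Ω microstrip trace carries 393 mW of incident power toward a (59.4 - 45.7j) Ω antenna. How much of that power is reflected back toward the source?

P_reflected ≈ 60.9 mW

|Γ| = |(9.4 − j45.7)/(109.4 − j45.7)| = 0.394
|Γ|² = 0.155
P_refl = |Γ|²·P_inc = 60.9 mW, P_del = (1 − |Γ|²)·P_inc = 332 mW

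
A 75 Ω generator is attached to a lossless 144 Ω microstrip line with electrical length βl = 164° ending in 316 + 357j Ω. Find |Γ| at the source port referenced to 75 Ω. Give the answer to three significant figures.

tan(βl) = -0.287
Z_in = Z_0·(Z_L + jZ_0·tanβl)/(Z_0 + jZ_L·tanβl) = 103 + j222 Ω
Γ_s = (Z_in − Z_s)/(Z_in + Z_s) = (27.9 + j222)/(178 + j222), |Γ_s| = 0.787

|Γ| ≈ 0.787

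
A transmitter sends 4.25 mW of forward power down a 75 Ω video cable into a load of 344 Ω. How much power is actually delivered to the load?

Γ = (344 − 75)/(344 + 75) = 0.642
|Γ|² = 0.412
P_refl = |Γ|²·P_inc = 1.75 mW, P_del = (1 − |Γ|²)·P_inc = 2.5 mW

P_delivered ≈ 2.5 mW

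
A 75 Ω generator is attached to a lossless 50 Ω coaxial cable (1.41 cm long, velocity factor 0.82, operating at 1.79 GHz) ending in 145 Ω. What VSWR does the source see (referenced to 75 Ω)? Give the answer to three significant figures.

λ = v/f = 0.82·c / 1.79 GHz = 0.137 m
βl = 2π·l/λ = 2π × 0.103 = 36.9°
tan(βl) = 0.752
Z_in = Z_0·(Z_L + jZ_0·tanβl)/(Z_0 + jZ_L·tanβl) = 39.4 − j48.4 Ω
Γ_s = (Z_in − Z_s)/(Z_in + Z_s) = (-35.6 − j48.4)/(114 − j48.4), |Γ_s| = 0.483
VSWR = (1 + |Γ_s|)/(1 − |Γ_s|)

VSWR ≈ 2.87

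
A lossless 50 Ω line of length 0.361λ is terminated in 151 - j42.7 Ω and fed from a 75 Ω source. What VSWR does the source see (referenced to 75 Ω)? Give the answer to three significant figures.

βl = 2π × 0.361 = 130°
tan(βl) = -1.19
Z_in = Z_0·(Z_L + jZ_0·tanβl)/(Z_0 + jZ_L·tanβl) = 28.2 + j42 Ω
Γ_s = (Z_in − Z_s)/(Z_in + Z_s) = (-46.8 + j42)/(103 + j42), |Γ_s| = 0.565
VSWR = (1 + |Γ_s|)/(1 − |Γ_s|)

VSWR ≈ 3.6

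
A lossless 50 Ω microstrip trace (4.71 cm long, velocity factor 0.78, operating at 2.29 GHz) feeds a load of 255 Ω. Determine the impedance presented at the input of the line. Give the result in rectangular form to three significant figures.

λ = v/f = 0.78·c / 2.29 GHz = 0.102 m
βl = 2π·l/λ = 2π × 0.461 = 166°
tan(βl) = tan(166°) = -0.25
Z_in = Z_0·(Z_L + jZ_0·tanβl)/(Z_0 + jZ_L·tanβl)
     = 50·(255 − j12.5)/(50 − j63.9)

Z_in ≈ 103 + j119 Ω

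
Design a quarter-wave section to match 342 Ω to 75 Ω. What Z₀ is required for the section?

Z_qwt = √(Z_0·R_L) = √(75 × 342) = √25650

Z_qwt ≈ 160 Ω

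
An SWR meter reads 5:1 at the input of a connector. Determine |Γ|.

|Γ| ≈ 0.667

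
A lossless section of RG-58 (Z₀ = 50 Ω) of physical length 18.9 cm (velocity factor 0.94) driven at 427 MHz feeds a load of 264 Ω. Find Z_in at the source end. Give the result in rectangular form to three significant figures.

λ = v/f = 0.94·c / 427 MHz = 0.66 m
βl = 2π·l/λ = 2π × 0.286 = 103°
tan(βl) = tan(103°) = -4.32
Z_in = Z_0·(Z_L + jZ_0·tanβl)/(Z_0 + jZ_L·tanβl)
     = 50·(264 − j216)/(50 − j1140)

Z_in ≈ 9.96 + j11.1 Ω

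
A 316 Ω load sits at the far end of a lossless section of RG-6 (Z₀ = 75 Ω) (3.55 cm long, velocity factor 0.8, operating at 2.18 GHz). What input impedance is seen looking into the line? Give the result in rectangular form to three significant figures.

Z_in ≈ 21.8 + j34.2 Ω

λ = v/f = 0.8·c / 2.18 GHz = 0.11 m
βl = 2π·l/λ = 2π × 0.322 = 116°
tan(βl) = tan(116°) = -2.04
Z_in = Z_0·(Z_L + jZ_0·tanβl)/(Z_0 + jZ_L·tanβl)
     = 75·(316 − j153)/(75 − j645)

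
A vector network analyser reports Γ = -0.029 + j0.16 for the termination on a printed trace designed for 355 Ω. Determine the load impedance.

Z_L ≈ 319 + j105 Ω

Z_L = Z_0·(1 + Γ)/(1 − Γ) = 355·(0.971 + j0.16)/(1.03 − j0.16)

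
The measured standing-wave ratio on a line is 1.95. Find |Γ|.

|Γ| = (S − 1)/(S + 1) = (1.95 − 1)/(1.95 + 1) = 0.95/2.95

|Γ| ≈ 0.322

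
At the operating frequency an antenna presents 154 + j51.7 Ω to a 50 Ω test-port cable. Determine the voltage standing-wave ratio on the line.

VSWR ≈ 3.46

Γ = (Z_L − Z_0)/(Z_L + Z_0) = (104 + j51.7)/(204 + j51.7)
|Γ| = 116/210 = 0.552
VSWR = (1 + |Γ|)/(1 − |Γ|) = 1.55/0.448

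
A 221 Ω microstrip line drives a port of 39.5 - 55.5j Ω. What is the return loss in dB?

Γ = (-181.5 − j55.5)/(260.5 − j55.5), |Γ| = 0.713
RL = −20·log₁₀|Γ| = −20·log₁₀(0.713)

RL ≈ 2.94 dB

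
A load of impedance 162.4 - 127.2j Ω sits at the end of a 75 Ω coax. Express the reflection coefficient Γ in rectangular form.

Γ ≈ 0.509 − j0.263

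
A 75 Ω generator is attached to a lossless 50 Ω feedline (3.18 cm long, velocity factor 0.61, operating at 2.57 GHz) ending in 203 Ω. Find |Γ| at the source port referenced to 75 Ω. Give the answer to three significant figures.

λ = v/f = 0.61·c / 2.57 GHz = 0.0712 m
βl = 2π·l/λ = 2π × 0.447 = 161°
tan(βl) = -0.349
Z_in = Z_0·(Z_L + jZ_0·tanβl)/(Z_0 + jZ_L·tanβl) = 75.8 + j89.9 Ω
Γ_s = (Z_in − Z_s)/(Z_in + Z_s) = (0.768 + j89.9)/(151 + j89.9), |Γ_s| = 0.512

|Γ| ≈ 0.512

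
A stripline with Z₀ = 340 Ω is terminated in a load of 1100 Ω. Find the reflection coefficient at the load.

Γ = (Z_L − Z_0)/(Z_L + Z_0) = (1100 − 340)/(1100 + 340) = 760/1440

Γ = 0.528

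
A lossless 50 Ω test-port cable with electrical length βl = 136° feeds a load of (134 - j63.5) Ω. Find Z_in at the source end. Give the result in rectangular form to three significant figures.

tan(βl) = tan(136°) = -0.966
Z_in = Z_0·(Z_L + jZ_0·tanβl)/(Z_0 + jZ_L·tanβl)
     = 50·(134 − j112)/(-11.3 − j129)

Z_in ≈ 38.4 + j55.1 Ω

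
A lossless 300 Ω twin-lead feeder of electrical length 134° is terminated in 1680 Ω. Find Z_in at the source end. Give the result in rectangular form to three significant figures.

tan(βl) = tan(134°) = -1.04
Z_in = Z_0·(Z_L + jZ_0·tanβl)/(Z_0 + jZ_L·tanβl)
     = 300·(1680 − j311)/(300 − j1740)

Z_in ≈ 101 + j272 Ω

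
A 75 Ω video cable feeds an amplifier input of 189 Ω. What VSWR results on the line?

Γ = (189 − 75)/(189 + 75) = 0.432
VSWR = (1 + 0.432)/(1 − 0.432)

VSWR ≈ 2.52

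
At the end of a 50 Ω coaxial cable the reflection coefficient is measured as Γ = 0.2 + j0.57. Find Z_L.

Z_L ≈ 32.9 + j59.1 Ω

Z_L = Z_0·(1 + Γ)/(1 − Γ) = 50·(1.2 + j0.57)/(0.8 − j0.57)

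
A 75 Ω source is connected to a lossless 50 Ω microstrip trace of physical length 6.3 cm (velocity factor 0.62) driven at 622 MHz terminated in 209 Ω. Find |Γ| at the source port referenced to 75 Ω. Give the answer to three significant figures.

|Γ| ≈ 0.717

λ = v/f = 0.62·c / 622 MHz = 0.299 m
βl = 2π·l/λ = 2π × 0.211 = 75.8°
tan(βl) = 3.96
Z_in = Z_0·(Z_L + jZ_0·tanβl)/(Z_0 + jZ_L·tanβl) = 12.7 − j11.8 Ω
Γ_s = (Z_in − Z_s)/(Z_in + Z_s) = (-62.3 − j11.8)/(87.7 − j11.8), |Γ_s| = 0.717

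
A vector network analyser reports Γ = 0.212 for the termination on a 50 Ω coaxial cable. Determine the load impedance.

Z_L ≈ 76.9 Ω

Z_L = Z_0·(1 + Γ)/(1 − Γ) = 50·(1.21)/(0.788)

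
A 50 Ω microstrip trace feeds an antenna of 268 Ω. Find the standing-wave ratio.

Γ = (268 − 50)/(268 + 50) = 0.686
VSWR = (1 + 0.686)/(1 − 0.686)

VSWR ≈ 5.36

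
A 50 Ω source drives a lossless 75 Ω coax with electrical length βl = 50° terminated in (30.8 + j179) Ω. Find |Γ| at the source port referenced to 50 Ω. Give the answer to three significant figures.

|Γ| ≈ 0.913

tan(βl) = 1.19
Z_in = Z_0·(Z_L + jZ_0·tanβl)/(Z_0 + jZ_L·tanβl) = 20.5 − j140 Ω
Γ_s = (Z_in − Z_s)/(Z_in + Z_s) = (-29.5 − j140)/(70.5 − j140), |Γ_s| = 0.913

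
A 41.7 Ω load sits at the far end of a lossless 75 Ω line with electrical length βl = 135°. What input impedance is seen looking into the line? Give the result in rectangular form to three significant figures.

Z_in ≈ 63.7 − j39.6 Ω

tan(βl) = tan(135°) = -1
Z_in = Z_0·(Z_L + jZ_0·tanβl)/(Z_0 + jZ_L·tanβl)
     = 75·(41.7 − j75)/(75 − j41.7)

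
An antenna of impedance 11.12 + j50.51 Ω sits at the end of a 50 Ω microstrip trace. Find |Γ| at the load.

|Γ| ≈ 0.804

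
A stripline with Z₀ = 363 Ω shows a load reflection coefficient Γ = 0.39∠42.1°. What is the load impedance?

Z_L = Z_0·(1 + Γ)/(1 − Γ) = 363·(1.29 + j0.261)/(0.711 − j0.261)

Z_L ≈ 537 + j331 Ω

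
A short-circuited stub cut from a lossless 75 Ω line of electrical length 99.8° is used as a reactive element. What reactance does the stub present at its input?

X_in ≈ -434 Ω (capacitive)

tan(βl) = -5.79
For a short-circuited stub, Z_in = jZ_0·tan(βl)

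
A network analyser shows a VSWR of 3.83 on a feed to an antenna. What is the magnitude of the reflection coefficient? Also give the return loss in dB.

|Γ| = (S − 1)/(S + 1) = (3.83 − 1)/(3.83 + 1) = 2.83/4.83
RL = −20·log₁₀|Γ| = −20·log₁₀(0.586)

|Γ| ≈ 0.586; return loss ≈ 4.64 dB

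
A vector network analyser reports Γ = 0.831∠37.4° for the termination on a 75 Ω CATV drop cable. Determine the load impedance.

Z_L = Z_0·(1 + Γ)/(1 − Γ) = 75·(1.66 + j0.505)/(0.34 − j0.505)

Z_L ≈ 62.7 + j204 Ω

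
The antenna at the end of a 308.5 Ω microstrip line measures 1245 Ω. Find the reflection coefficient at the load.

Γ = 0.603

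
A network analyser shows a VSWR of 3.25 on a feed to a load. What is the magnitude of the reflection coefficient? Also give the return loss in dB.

|Γ| = (S − 1)/(S + 1) = (3.25 − 1)/(3.25 + 1) = 2.25/4.25
RL = −20·log₁₀|Γ| = −20·log₁₀(0.529)

|Γ| ≈ 0.529; return loss ≈ 5.52 dB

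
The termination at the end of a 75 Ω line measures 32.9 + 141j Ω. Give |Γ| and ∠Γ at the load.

Γ ≈ 0.829 ∠ 54°

Γ = (Z_L − Z_0)/(Z_L + Z_0) = (-42.1 + j141)/(107.9 + j141)
|Γ| = 147/178 = 0.829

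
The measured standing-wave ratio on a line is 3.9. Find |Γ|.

|Γ| = (S − 1)/(S + 1) = (3.9 − 1)/(3.9 + 1) = 2.9/4.9

|Γ| ≈ 0.592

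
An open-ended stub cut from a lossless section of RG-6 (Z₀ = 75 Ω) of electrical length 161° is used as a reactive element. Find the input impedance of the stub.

tan(βl) = -0.344
For an open-ended stub, Z_in = −jZ_0·cot(βl) = −jZ_0/tan(βl)

Z_in ≈ +j218 Ω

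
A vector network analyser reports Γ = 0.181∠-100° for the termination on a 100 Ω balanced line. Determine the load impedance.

Z_L ≈ 88.3 − j32.5 Ω

Z_L = Z_0·(1 + Γ)/(1 − Γ) = 100·(0.969 − j0.178)/(1.03 + j0.178)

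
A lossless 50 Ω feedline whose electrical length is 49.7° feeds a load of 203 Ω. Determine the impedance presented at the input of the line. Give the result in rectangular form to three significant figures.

Z_in ≈ 20.3 − j38.2 Ω

tan(βl) = tan(49.7°) = 1.18
Z_in = Z_0·(Z_L + jZ_0·tanβl)/(Z_0 + jZ_L·tanβl)
     = 50·(203 + j59)/(50 + j239)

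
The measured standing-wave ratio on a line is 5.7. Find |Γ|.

|Γ| ≈ 0.701

|Γ| = (S − 1)/(S + 1) = (5.7 − 1)/(5.7 + 1) = 4.7/6.7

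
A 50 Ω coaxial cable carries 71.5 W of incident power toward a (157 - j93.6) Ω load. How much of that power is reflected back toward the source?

P_reflected ≈ 28 W

|Γ| = |(107 − j93.6)/(207 − j93.6)| = 0.626
|Γ|² = 0.392
P_refl = |Γ|²·P_inc = 28 W, P_del = (1 − |Γ|²)·P_inc = 43.5 W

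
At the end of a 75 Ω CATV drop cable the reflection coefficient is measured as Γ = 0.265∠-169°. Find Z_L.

Z_L ≈ 43.8 − j4.77 Ω

Z_L = Z_0·(1 + Γ)/(1 − Γ) = 75·(0.74 − j0.0506)/(1.26 + j0.0506)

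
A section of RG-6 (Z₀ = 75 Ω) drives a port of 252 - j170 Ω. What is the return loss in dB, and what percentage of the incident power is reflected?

RL ≈ 3.53 dB; 44.3% of incident power reflected

Γ = (177 − j170)/(327 − j170), |Γ| = 0.666
RL = −20·log₁₀(0.666) = 3.53 dB
P_refl/P_inc = |Γ|² = 0.443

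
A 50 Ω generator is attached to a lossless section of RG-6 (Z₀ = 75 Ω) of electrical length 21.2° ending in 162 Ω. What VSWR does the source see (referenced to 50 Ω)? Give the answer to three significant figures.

tan(βl) = 0.388
Z_in = Z_0·(Z_L + jZ_0·tanβl)/(Z_0 + jZ_L·tanβl) = 110 − j62.7 Ω
Γ_s = (Z_in − Z_s)/(Z_in + Z_s) = (59.5 − j62.7)/(160 − j62.7), |Γ_s| = 0.504
VSWR = (1 + |Γ_s|)/(1 − |Γ_s|)

VSWR ≈ 3.03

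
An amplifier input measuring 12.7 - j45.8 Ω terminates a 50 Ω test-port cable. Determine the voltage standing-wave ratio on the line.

Γ = (Z_L − Z_0)/(Z_L + Z_0) = (-37.3 − j45.8)/(62.7 − j45.8)
|Γ| = 59.1/77.6 = 0.761
VSWR = (1 + |Γ|)/(1 − |Γ|) = 1.76/0.239

VSWR ≈ 7.36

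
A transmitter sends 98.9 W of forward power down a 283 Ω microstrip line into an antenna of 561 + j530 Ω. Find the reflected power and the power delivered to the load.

|Γ| = |(278 + j530)/(844 + j530)| = 0.601
|Γ|² = 0.361
P_refl = |Γ|²·P_inc = 35.7 W, P_del = (1 − |Γ|²)·P_inc = 63.2 W

P_reflected ≈ 35.7 W; P_delivered ≈ 63.2 W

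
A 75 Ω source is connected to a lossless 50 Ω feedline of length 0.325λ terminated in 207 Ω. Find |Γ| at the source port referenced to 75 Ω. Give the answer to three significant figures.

βl = 2π × 0.325 = 117°
tan(βl) = -1.96
Z_in = Z_0·(Z_L + jZ_0·tanβl)/(Z_0 + jZ_L·tanβl) = 15 + j23.6 Ω
Γ_s = (Z_in − Z_s)/(Z_in + Z_s) = (-60 + j23.6)/(90 + j23.6), |Γ_s| = 0.693

|Γ| ≈ 0.693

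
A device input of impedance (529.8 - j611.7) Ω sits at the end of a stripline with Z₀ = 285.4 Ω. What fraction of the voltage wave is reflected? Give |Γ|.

|Γ| ≈ 0.646

Γ = (Z_L − Z_0)/(Z_L + Z_0) = (244.4 − j611.7)/(815.2 − j611.7)
|Γ| = 659/1020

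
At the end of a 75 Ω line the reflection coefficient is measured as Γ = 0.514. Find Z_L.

Z_L = Z_0·(1 + Γ)/(1 − Γ) = 75·(1.51)/(0.486)

Z_L ≈ 234 Ω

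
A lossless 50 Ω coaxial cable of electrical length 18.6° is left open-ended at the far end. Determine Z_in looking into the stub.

tan(βl) = 0.337
For an open-ended stub, Z_in = −jZ_0·cot(βl) = −jZ_0/tan(βl)

Z_in ≈ −j149 Ω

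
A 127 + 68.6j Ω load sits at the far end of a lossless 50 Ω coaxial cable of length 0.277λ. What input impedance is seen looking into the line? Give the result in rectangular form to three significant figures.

Z_in ≈ 14.8 − j0.427 Ω

βl = 2π × 0.277 = 99.7°
tan(βl) = tan(99.7°) = -5.84
Z_in = Z_0·(Z_L + jZ_0·tanβl)/(Z_0 + jZ_L·tanβl)
     = 50·(127 − j223)/(450 − j741)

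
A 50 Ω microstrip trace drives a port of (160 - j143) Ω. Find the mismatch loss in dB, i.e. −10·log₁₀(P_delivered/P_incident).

Γ = (110 − j143)/(210 − j143), |Γ| = 0.71
|Γ|² = 0.504, so P_del/P_inc = 1 − |Γ|² = 0.496
ML = −10·log₁₀(1 − |Γ|²)

mismatch loss ≈ 3.05 dB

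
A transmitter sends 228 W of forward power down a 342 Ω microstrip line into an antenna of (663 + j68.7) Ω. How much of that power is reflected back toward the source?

P_reflected ≈ 24.2 W

|Γ| = |(321 + j68.7)/(1005 + j68.7)| = 0.326
|Γ|² = 0.106
P_refl = |Γ|²·P_inc = 24.2 W, P_del = (1 − |Γ|²)·P_inc = 204 W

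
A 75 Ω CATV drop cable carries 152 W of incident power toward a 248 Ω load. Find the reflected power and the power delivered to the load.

Γ = (248 − 75)/(248 + 75) = 0.536
|Γ|² = 0.287
P_refl = |Γ|²·P_inc = 43.6 W, P_del = (1 − |Γ|²)·P_inc = 108 W

P_reflected ≈ 43.6 W; P_delivered ≈ 108 W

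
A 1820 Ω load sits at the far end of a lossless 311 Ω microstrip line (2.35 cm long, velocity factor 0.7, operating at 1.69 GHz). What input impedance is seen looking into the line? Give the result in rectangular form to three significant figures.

λ = v/f = 0.7·c / 1.69 GHz = 0.124 m
βl = 2π·l/λ = 2π × 0.189 = 68.1°
tan(βl) = tan(68.1°) = 2.49
Z_in = Z_0·(Z_L + jZ_0·tanβl)/(Z_0 + jZ_L·tanβl)
     = 311·(1820 + j773)/(311 + j4520)

Z_in ≈ 61.5 − j121 Ω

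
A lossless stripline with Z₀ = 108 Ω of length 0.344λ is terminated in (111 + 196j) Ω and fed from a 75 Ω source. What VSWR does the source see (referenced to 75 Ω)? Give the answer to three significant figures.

VSWR ≈ 3.6

βl = 2π × 0.344 = 124°
tan(βl) = -1.49
Z_in = Z_0·(Z_L + jZ_0·tanβl)/(Z_0 + jZ_L·tanβl) = 22.2 + j18.6 Ω
Γ_s = (Z_in − Z_s)/(Z_in + Z_s) = (-52.8 + j18.6)/(97.2 + j18.6), |Γ_s| = 0.565
VSWR = (1 + |Γ_s|)/(1 − |Γ_s|)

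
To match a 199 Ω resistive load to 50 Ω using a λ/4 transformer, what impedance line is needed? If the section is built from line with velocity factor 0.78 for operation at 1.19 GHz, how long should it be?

Z_qwt = √(Z_0·R_L) = √(50 × 199) = √9950
λ = 0.78·c/f = 0.197 m, so l = λ/4 = 0.0492 m

Z_qwt ≈ 99.7 Ω; length ≈ 4.92 cm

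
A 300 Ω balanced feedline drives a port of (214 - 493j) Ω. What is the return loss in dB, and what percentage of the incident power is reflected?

Γ = (-86 − j493)/(514 − j493), |Γ| = 0.703
RL = −20·log₁₀(0.703) = 3.07 dB
P_refl/P_inc = |Γ|² = 0.494

RL ≈ 3.07 dB; 49.4% of incident power reflected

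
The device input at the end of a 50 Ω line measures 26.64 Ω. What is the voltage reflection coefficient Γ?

Γ = -0.305

Γ = (Z_L − Z_0)/(Z_L + Z_0) = (26.64 − 50)/(26.64 + 50) = -23.36/76.64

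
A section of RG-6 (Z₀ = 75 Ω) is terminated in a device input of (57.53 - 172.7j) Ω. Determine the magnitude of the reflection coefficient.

|Γ| ≈ 0.797

Γ = (Z_L − Z_0)/(Z_L + Z_0) = (-17.47 − j172.7)/(132.5 − j172.7)
|Γ| = 174/218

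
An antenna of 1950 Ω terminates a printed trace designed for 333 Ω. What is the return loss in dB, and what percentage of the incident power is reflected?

RL ≈ 3 dB; 50.2% of incident power reflected

Γ = (1950 − 333)/(1950 + 333) = 0.708
RL = −20·log₁₀(0.708) = 3 dB
P_refl/P_inc = |Γ|² = 0.502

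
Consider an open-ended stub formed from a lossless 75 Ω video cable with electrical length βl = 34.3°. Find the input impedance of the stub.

tan(βl) = 0.682
For an open-ended stub, Z_in = −jZ_0·cot(βl) = −jZ_0/tan(βl)

Z_in ≈ −j110 Ω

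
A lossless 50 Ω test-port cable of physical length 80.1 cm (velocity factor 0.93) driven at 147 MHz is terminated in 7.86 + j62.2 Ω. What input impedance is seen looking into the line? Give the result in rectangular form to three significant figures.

λ = v/f = 0.93·c / 147 MHz = 1.9 m
βl = 2π·l/λ = 2π × 0.422 = 152°
tan(βl) = tan(152°) = -0.533
Z_in = Z_0·(Z_L + jZ_0·tanβl)/(Z_0 + jZ_L·tanβl)
     = 50·(7.86 + j35.5)/(83.2 − j4.19)

Z_in ≈ 3.64 + j21.5 Ω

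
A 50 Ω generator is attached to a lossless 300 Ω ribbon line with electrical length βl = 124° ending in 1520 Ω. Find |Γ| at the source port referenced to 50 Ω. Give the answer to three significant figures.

tan(βl) = -1.48
Z_in = Z_0·(Z_L + jZ_0·tanβl)/(Z_0 + jZ_L·tanβl) = 84.6 + j191 Ω
Γ_s = (Z_in − Z_s)/(Z_in + Z_s) = (34.6 + j191)/(135 + j191), |Γ_s| = 0.831

|Γ| ≈ 0.831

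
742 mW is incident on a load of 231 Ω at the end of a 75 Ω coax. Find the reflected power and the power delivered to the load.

P_reflected ≈ 193 mW; P_delivered ≈ 549 mW

Γ = (231 − 75)/(231 + 75) = 0.51
|Γ|² = 0.26
P_refl = |Γ|²·P_inc = 193 mW, P_del = (1 − |Γ|²)·P_inc = 549 mW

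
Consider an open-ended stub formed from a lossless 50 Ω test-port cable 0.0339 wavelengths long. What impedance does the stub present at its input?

Z_in ≈ −j231 Ω

βl = 2π × 0.0339 = 12.2°
tan(βl) = 0.216
For an open-ended stub, Z_in = −jZ_0·cot(βl) = −jZ_0/tan(βl)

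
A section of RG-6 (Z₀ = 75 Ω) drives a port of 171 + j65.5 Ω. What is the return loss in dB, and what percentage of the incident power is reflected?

Γ = (96 + j65.5)/(246 + j65.5), |Γ| = 0.457
RL = −20·log₁₀(0.457) = 6.81 dB
P_refl/P_inc = |Γ|² = 0.208

RL ≈ 6.81 dB; 20.8% of incident power reflected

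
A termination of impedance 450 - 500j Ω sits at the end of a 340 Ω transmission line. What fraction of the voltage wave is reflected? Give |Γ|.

Γ = (Z_L − Z_0)/(Z_L + Z_0) = (110 − j500)/(790 − j500)
|Γ| = 512/935

|Γ| ≈ 0.548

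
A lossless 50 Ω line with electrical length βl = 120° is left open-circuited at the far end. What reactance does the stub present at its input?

X_in ≈ 28.9 Ω (inductive)

tan(βl) = -1.73
For an open-circuited stub, Z_in = −jZ_0·cot(βl) = −jZ_0/tan(βl)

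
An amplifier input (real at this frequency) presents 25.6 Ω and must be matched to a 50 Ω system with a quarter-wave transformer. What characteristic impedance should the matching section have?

Z_qwt = √(Z_0·R_L) = √(50 × 25.6) = √1280

Z_qwt ≈ 35.8 Ω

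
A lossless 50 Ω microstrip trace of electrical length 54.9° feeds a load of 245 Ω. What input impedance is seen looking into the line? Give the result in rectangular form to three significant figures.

tan(βl) = tan(54.9°) = 1.42
Z_in = Z_0·(Z_L + jZ_0·tanβl)/(Z_0 + jZ_L·tanβl)
     = 50·(245 + j71.1)/(50 + j349)

Z_in ≈ 14.9 − j33 Ω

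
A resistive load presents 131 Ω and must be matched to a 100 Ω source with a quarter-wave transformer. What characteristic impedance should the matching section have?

Z_qwt ≈ 114 Ω

Z_qwt = √(Z_0·R_L) = √(100 × 131) = √13100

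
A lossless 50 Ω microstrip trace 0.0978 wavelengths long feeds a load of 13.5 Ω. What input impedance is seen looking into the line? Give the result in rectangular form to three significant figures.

βl = 2π × 0.0978 = 35.2°
tan(βl) = tan(35.2°) = 0.706
Z_in = Z_0·(Z_L + jZ_0·tanβl)/(Z_0 + jZ_L·tanβl)
     = 50·(13.5 + j35.3)/(50 + j9.53)

Z_in ≈ 19.5 + j31.6 Ω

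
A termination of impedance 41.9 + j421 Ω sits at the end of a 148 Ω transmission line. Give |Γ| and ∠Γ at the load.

Γ = (Z_L − Z_0)/(Z_L + Z_0) = (-106.1 + j421)/(189.9 + j421)
|Γ| = 434/462 = 0.94

Γ ≈ 0.94 ∠ 38.4°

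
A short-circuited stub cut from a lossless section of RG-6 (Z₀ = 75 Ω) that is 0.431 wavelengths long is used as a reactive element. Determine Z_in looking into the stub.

βl = 2π × 0.431 = 155°
tan(βl) = -0.463
For a short-circuited stub, Z_in = jZ_0·tan(βl)

Z_in ≈ −j34.7 Ω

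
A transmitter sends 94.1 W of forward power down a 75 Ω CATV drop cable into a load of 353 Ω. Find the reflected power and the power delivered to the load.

P_reflected ≈ 39.7 W; P_delivered ≈ 54.4 W

Γ = (353 − 75)/(353 + 75) = 0.65
|Γ|² = 0.422
P_refl = |Γ|²·P_inc = 39.7 W, P_del = (1 − |Γ|²)·P_inc = 54.4 W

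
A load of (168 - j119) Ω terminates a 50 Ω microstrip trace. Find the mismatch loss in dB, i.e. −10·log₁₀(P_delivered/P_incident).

Γ = (118 − j119)/(218 − j119), |Γ| = 0.675
|Γ|² = 0.455, so P_del/P_inc = 1 − |Γ|² = 0.545
ML = −10·log₁₀(1 − |Γ|²)

mismatch loss ≈ 2.64 dB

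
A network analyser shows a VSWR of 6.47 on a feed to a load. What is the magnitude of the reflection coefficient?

|Γ| ≈ 0.732

|Γ| = (S − 1)/(S + 1) = (6.47 − 1)/(6.47 + 1) = 5.47/7.47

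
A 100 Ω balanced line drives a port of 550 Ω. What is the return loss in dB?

Γ = (550 − 100)/(550 + 100) = 0.692
RL = −20·log₁₀|Γ| = −20·log₁₀(0.692)

RL ≈ 3.19 dB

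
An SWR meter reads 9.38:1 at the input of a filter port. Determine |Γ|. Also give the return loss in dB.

|Γ| ≈ 0.807; return loss ≈ 1.86 dB

|Γ| = (S − 1)/(S + 1) = (9.38 − 1)/(9.38 + 1) = 8.38/10.4
RL = −20·log₁₀|Γ| = −20·log₁₀(0.807)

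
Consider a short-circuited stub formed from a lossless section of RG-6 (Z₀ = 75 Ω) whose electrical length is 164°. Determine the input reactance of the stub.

tan(βl) = -0.287
For a short-circuited stub, Z_in = jZ_0·tan(βl)

X_in ≈ -21.5 Ω (capacitive)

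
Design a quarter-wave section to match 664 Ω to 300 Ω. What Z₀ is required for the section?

Z_qwt = √(Z_0·R_L) = √(300 × 664) = √199200

Z_qwt ≈ 446 Ω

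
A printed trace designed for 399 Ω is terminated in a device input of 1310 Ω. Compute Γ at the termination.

Γ = (Z_L − Z_0)/(Z_L + Z_0) = (1310 − 399)/(1310 + 399) = 911/1709

Γ = 0.533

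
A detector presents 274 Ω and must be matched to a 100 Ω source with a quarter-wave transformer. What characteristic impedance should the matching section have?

Z_qwt ≈ 166 Ω

Z_qwt = √(Z_0·R_L) = √(100 × 274) = √27400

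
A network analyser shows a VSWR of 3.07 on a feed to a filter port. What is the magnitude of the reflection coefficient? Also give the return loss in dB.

|Γ| ≈ 0.509; return loss ≈ 5.87 dB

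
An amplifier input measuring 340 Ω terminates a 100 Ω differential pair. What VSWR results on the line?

VSWR ≈ 3.4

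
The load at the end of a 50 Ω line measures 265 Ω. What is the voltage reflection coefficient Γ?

Γ = 0.683

Γ = (Z_L − Z_0)/(Z_L + Z_0) = (265 − 50)/(265 + 50) = 215/315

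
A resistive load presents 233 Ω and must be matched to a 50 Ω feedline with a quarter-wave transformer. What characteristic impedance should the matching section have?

Z_qwt ≈ 108 Ω

Z_qwt = √(Z_0·R_L) = √(50 × 233) = √11650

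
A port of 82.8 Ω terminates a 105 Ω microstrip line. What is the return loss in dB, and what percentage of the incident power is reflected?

Γ = (82.8 − 105)/(82.8 + 105) = -0.118
RL = −20·log₁₀(0.118) = 18.5 dB
P_refl/P_inc = |Γ|² = 0.014

RL ≈ 18.5 dB; 1.4% of incident power reflected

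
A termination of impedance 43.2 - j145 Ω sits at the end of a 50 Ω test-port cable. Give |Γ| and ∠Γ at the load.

Γ ≈ 0.842 ∠ -35.4°

Γ = (Z_L − Z_0)/(Z_L + Z_0) = (-6.8 − j145)/(93.2 − j145)
|Γ| = 145/172 = 0.842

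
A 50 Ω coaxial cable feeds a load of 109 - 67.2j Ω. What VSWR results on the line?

VSWR ≈ 3.15

Γ = (Z_L − Z_0)/(Z_L + Z_0) = (59 − j67.2)/(159 − j67.2)
|Γ| = 89.4/173 = 0.518
VSWR = (1 + |Γ|)/(1 − |Γ|) = 1.52/0.482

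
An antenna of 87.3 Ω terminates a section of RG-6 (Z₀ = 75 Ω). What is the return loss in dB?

Γ = (87.3 − 75)/(87.3 + 75) = 0.0758
RL = −20·log₁₀|Γ| = −20·log₁₀(0.0758)

RL ≈ 22.4 dB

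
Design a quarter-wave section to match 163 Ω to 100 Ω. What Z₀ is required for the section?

Z_qwt ≈ 128 Ω

Z_qwt = √(Z_0·R_L) = √(100 × 163) = √16300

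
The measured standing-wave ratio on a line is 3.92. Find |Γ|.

|Γ| = (S − 1)/(S + 1) = (3.92 − 1)/(3.92 + 1) = 2.92/4.92

|Γ| ≈ 0.593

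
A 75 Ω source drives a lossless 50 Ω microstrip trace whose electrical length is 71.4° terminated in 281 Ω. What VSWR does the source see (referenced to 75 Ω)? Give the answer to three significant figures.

VSWR ≈ 7.96

tan(βl) = 2.97
Z_in = Z_0·(Z_L + jZ_0·tanβl)/(Z_0 + jZ_L·tanβl) = 9.87 − j16.2 Ω
Γ_s = (Z_in − Z_s)/(Z_in + Z_s) = (-65.1 − j16.2)/(84.9 − j16.2), |Γ_s| = 0.777
VSWR = (1 + |Γ_s|)/(1 − |Γ_s|)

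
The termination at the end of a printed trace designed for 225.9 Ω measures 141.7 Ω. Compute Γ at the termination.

Γ = (Z_L − Z_0)/(Z_L + Z_0) = (141.7 − 225.9)/(141.7 + 225.9) = -84.2/367.6

Γ = -0.229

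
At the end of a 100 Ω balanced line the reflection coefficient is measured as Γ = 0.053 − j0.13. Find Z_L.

Z_L ≈ 107 − j28.5 Ω

Z_L = Z_0·(1 + Γ)/(1 − Γ) = 100·(1.05 − j0.13)/(0.947 + j0.13)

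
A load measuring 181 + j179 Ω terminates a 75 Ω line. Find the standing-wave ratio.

Γ = (Z_L − Z_0)/(Z_L + Z_0) = (106 + j179)/(256 + j179)
|Γ| = 208/312 = 0.666
VSWR = (1 + |Γ|)/(1 − |Γ|) = 1.67/0.334

VSWR ≈ 4.99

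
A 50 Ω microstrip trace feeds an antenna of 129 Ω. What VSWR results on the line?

Γ = (129 − 50)/(129 + 50) = 0.441
VSWR = (1 + 0.441)/(1 − 0.441)

VSWR ≈ 2.58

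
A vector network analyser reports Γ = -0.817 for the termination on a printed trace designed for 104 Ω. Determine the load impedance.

Z_L = Z_0·(1 + Γ)/(1 − Γ) = 104·(0.183)/(1.82)

Z_L ≈ 10.5 Ω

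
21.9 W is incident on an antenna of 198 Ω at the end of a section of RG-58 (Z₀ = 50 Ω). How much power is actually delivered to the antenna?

P_delivered ≈ 14.1 W

Γ = (198 − 50)/(198 + 50) = 0.597
|Γ|² = 0.356
P_refl = |Γ|²·P_inc = 7.8 W, P_del = (1 − |Γ|²)·P_inc = 14.1 W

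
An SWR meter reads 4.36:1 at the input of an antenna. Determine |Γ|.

|Γ| = (S − 1)/(S + 1) = (4.36 − 1)/(4.36 + 1) = 3.36/5.36

|Γ| ≈ 0.627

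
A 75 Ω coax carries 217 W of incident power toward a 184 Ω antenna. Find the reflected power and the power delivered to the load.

Γ = (184 − 75)/(184 + 75) = 0.421
|Γ|² = 0.177
P_refl = |Γ|²·P_inc = 38.4 W, P_del = (1 − |Γ|²)·P_inc = 179 W

P_reflected ≈ 38.4 W; P_delivered ≈ 179 W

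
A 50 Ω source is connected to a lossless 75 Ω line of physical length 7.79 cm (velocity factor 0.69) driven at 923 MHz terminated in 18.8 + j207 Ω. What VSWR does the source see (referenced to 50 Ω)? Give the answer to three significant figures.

λ = v/f = 0.69·c / 923 MHz = 0.224 m
βl = 2π·l/λ = 2π × 0.347 = 125°
tan(βl) = -1.43
Z_in = Z_0·(Z_L + jZ_0·tanβl)/(Z_0 + jZ_L·tanβl) = 2.33 + j20.4 Ω
Γ_s = (Z_in − Z_s)/(Z_in + Z_s) = (-47.7 + j20.4)/(52.3 + j20.4), |Γ_s| = 0.923
VSWR = (1 + |Γ_s|)/(1 − |Γ_s|)

VSWR ≈ 25.1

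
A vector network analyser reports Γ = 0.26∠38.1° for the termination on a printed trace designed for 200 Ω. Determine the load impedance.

Z_L ≈ 283 + j97.5 Ω

Z_L = Z_0·(1 + Γ)/(1 − Γ) = 200·(1.2 + j0.16)/(0.795 − j0.16)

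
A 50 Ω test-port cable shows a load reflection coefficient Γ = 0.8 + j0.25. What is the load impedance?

Z_L = Z_0·(1 + Γ)/(1 − Γ) = 50·(1.8 + j0.25)/(0.2 − j0.25)

Z_L ≈ 145 + j244 Ω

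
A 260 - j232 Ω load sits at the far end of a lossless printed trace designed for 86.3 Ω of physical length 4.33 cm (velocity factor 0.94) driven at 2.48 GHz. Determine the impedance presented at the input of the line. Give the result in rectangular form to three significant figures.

λ = v/f = 0.94·c / 2.48 GHz = 0.114 m
βl = 2π·l/λ = 2π × 0.381 = 137°
tan(βl) = tan(137°) = -0.93
Z_in = Z_0·(Z_L + jZ_0·tanβl)/(Z_0 + jZ_L·tanβl)
     = 86.3·(260 − j312)/(-129 − j242)

Z_in ≈ 48 + j119 Ω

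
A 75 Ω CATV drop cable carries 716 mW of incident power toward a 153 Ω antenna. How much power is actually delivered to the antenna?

Γ = (153 − 75)/(153 + 75) = 0.342
|Γ|² = 0.117
P_refl = |Γ|²·P_inc = 83.8 mW, P_del = (1 − |Γ|²)·P_inc = 632 mW

P_delivered ≈ 632 mW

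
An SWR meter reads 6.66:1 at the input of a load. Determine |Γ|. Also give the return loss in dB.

|Γ| ≈ 0.739; return loss ≈ 2.63 dB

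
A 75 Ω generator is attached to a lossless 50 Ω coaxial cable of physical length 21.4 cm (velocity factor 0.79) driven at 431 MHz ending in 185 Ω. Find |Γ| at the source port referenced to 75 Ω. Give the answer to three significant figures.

|Γ| ≈ 0.582

λ = v/f = 0.79·c / 431 MHz = 0.55 m
βl = 2π·l/λ = 2π × 0.389 = 140°
tan(βl) = -0.836
Z_in = Z_0·(Z_L + jZ_0·tanβl)/(Z_0 + jZ_L·tanβl) = 29.7 + j50.2 Ω
Γ_s = (Z_in − Z_s)/(Z_in + Z_s) = (-45.3 + j50.2)/(105 + j50.2), |Γ_s| = 0.582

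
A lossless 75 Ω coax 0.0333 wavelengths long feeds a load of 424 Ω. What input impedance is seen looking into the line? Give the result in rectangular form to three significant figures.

βl = 2π × 0.0333 = 12°
tan(βl) = tan(12°) = 0.212
Z_in = Z_0·(Z_L + jZ_0·tanβl)/(Z_0 + jZ_L·tanβl)
     = 75·(424 + j15.9)/(75 + j90)

Z_in ≈ 182 − j202 Ω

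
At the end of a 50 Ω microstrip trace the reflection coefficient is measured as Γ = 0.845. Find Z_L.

Z_L ≈ 595 Ω

Z_L = Z_0·(1 + Γ)/(1 − Γ) = 50·(1.84)/(0.155)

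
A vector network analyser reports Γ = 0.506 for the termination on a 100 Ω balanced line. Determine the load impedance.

Z_L = Z_0·(1 + Γ)/(1 − Γ) = 100·(1.51)/(0.494)

Z_L ≈ 305 Ω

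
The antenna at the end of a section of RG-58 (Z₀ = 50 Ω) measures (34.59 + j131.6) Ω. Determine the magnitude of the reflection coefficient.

Γ = (Z_L − Z_0)/(Z_L + Z_0) = (-15.41 + j131.6)/(84.59 + j131.6)
|Γ| = 132/156

|Γ| ≈ 0.847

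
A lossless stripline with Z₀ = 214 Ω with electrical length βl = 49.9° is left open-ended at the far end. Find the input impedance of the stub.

Z_in ≈ −j180 Ω

tan(βl) = 1.19
For an open-ended stub, Z_in = −jZ_0·cot(βl) = −jZ_0/tan(βl)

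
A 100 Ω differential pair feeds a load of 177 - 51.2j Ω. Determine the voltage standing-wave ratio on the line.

Γ = (Z_L − Z_0)/(Z_L + Z_0) = (77 − j51.2)/(277 − j51.2)
|Γ| = 92.5/282 = 0.328
VSWR = (1 + |Γ|)/(1 − |Γ|) = 1.33/0.672

VSWR ≈ 1.98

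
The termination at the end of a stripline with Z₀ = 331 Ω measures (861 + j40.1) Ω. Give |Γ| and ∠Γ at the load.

Γ = (Z_L − Z_0)/(Z_L + Z_0) = (530 + j40.1)/(1192 + j40.1)
|Γ| = 532/1190 = 0.446

Γ ≈ 0.446 ∠ 2.4°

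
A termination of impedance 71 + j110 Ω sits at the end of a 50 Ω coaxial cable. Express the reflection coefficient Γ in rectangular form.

Γ = (Z_L − Z_0)/(Z_L + Z_0) = (21 + j110)/(121 + j110)

Γ ≈ 0.548 + j0.411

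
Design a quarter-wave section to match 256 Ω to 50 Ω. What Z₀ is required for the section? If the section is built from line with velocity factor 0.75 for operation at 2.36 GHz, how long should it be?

Z_qwt ≈ 113 Ω; length ≈ 2.38 cm

Z_qwt = √(Z_0·R_L) = √(50 × 256) = √12800
λ = 0.75·c/f = 0.0953 m, so l = λ/4 = 0.0238 m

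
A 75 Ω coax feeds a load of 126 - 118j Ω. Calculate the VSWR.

Γ = (Z_L − Z_0)/(Z_L + Z_0) = (51 − j118)/(201 − j118)
|Γ| = 129/233 = 0.552
VSWR = (1 + |Γ|)/(1 − |Γ|) = 1.55/0.448

VSWR ≈ 3.46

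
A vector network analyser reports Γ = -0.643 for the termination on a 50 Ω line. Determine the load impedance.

Z_L ≈ 10.9 Ω

Z_L = Z_0·(1 + Γ)/(1 − Γ) = 50·(0.357)/(1.64)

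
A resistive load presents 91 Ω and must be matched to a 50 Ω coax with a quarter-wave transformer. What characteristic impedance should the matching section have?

Z_qwt ≈ 67.5 Ω

Z_qwt = √(Z_0·R_L) = √(50 × 91) = √4550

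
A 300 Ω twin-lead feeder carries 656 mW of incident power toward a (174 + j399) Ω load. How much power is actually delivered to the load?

P_delivered ≈ 357 mW

|Γ| = |(-126 + j399)/(474 + j399)| = 0.675
|Γ|² = 0.456
P_refl = |Γ|²·P_inc = 299 mW, P_del = (1 − |Γ|²)·P_inc = 357 mW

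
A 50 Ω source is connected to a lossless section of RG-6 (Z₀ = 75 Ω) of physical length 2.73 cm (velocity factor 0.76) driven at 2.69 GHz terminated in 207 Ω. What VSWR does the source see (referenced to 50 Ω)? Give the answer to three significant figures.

λ = v/f = 0.76·c / 2.69 GHz = 0.0848 m
βl = 2π·l/λ = 2π × 0.322 = 116°
tan(βl) = -2.05
Z_in = Z_0·(Z_L + jZ_0·tanβl)/(Z_0 + jZ_L·tanβl) = 32.6 + j30.8 Ω
Γ_s = (Z_in − Z_s)/(Z_in + Z_s) = (-17.4 + j30.8)/(82.6 + j30.8), |Γ_s| = 0.401
VSWR = (1 + |Γ_s|)/(1 − |Γ_s|)

VSWR ≈ 2.34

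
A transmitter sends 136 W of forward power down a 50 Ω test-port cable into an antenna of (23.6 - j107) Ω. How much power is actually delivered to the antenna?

P_delivered ≈ 38.1 W

|Γ| = |(-26.4 − j107)/(73.6 − j107)| = 0.849
|Γ|² = 0.72
P_refl = |Γ|²·P_inc = 97.9 W, P_del = (1 − |Γ|²)·P_inc = 38.1 W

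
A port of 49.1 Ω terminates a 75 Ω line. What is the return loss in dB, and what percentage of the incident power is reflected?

RL ≈ 13.6 dB; 4.36% of incident power reflected

Γ = (49.1 − 75)/(49.1 + 75) = -0.209
RL = −20·log₁₀(0.209) = 13.6 dB
P_refl/P_inc = |Γ|² = 0.0436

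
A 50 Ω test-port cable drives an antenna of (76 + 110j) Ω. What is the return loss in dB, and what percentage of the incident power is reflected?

RL ≈ 3.4 dB; 45.7% of incident power reflected

Γ = (26 + j110)/(126 + j110), |Γ| = 0.676
RL = −20·log₁₀(0.676) = 3.4 dB
P_refl/P_inc = |Γ|² = 0.457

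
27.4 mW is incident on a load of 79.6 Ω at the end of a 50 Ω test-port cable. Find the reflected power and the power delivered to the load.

P_reflected ≈ 1.43 mW; P_delivered ≈ 26 mW

Γ = (79.6 − 50)/(79.6 + 50) = 0.228
|Γ|² = 0.0522
P_refl = |Γ|²·P_inc = 1.43 mW, P_del = (1 − |Γ|²)·P_inc = 26 mW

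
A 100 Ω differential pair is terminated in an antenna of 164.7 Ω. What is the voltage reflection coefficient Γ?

Γ = (Z_L − Z_0)/(Z_L + Z_0) = (164.7 − 100)/(164.7 + 100) = 64.7/264.7

Γ = 0.244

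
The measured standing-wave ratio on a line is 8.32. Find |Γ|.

|Γ| ≈ 0.785

|Γ| = (S − 1)/(S + 1) = (8.32 − 1)/(8.32 + 1) = 7.32/9.32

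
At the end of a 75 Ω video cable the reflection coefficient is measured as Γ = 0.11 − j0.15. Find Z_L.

Z_L ≈ 88.9 − j27.6 Ω

Z_L = Z_0·(1 + Γ)/(1 − Γ) = 75·(1.11 − j0.15)/(0.89 + j0.15)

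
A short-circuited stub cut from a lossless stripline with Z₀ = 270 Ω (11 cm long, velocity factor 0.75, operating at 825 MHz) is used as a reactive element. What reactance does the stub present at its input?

X_in ≈ -188 Ω (capacitive)

λ = v/f = 0.75·c / 825 MHz = 0.273 m
βl = 2π·l/λ = 2π × 0.403 = 145°
tan(βl) = -0.695
For a short-circuited stub, Z_in = jZ_0·tan(βl)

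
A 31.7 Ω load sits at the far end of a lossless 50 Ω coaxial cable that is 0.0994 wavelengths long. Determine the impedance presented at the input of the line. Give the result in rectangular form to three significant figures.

Z_in ≈ 39.8 + j17.8 Ω

βl = 2π × 0.0994 = 35.8°
tan(βl) = tan(35.8°) = 0.721
Z_in = Z_0·(Z_L + jZ_0·tanβl)/(Z_0 + jZ_L·tanβl)
     = 50·(31.7 + j36)/(50 + j22.8)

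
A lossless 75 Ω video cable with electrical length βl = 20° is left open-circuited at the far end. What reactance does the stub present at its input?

tan(βl) = 0.364
For an open-circuited stub, Z_in = −jZ_0·cot(βl) = −jZ_0/tan(βl)

X_in ≈ -206 Ω (capacitive)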